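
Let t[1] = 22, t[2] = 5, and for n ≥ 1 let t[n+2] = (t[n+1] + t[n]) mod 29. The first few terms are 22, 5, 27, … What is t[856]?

Listing terms: t[1] = 22, t[2] = 5, t[3] = 27, t[4] = 3, t[5] = 1, t[6] = 4, t[7] = 5, t[8] = 9, t[9] = 14, t[10] = 23, t[11] = 8, t[12] = 2, t[13] = 10, t[14] = 12, t[15] = 22, t[16] = 5.
Since (t[15], t[16]) = (t[1], t[2]) = (22, 5) (two consecutive terms determine the rest), the sequence is periodic with period 14.
So t[856] = t[1 + ((856-1) mod 14)] = t[2] = 5.

5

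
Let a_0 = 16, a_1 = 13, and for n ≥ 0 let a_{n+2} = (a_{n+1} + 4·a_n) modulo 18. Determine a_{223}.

a_0 = 16, a_1 = 13, a_2 = 5, a_3 = 3, a_4 = 5, a_5 = 17, a_6 = 1, a_7 = 15, a_8 = 1, a_9 = 7, a_{10} = 11, a_{11} = 3, a_{12} = 11, a_{13} = 5, a_{14} = 13, a_{15} = 15, a_{16} = 13, a_{17} = 1, a_{18} = 17, a_{19} = 3, a_{20} = 17, a_{21} = 11, a_{22} = 7, a_{23} = 15, a_{24} = 7, a_{25} = 13, a_{26} = 5.
Since (a_{25}, a_{26}) = (a_1, a_2) = (13, 5) (two consecutive terms determine the rest), the sequence is eventually periodic: after a pre-period of length 1 it cycles with period 24.
For n ≥ 1, a_n depends only on (n - 1) mod 24. (223 - 1) mod 24 = 6, so a_{223} = a_7 = 15.

15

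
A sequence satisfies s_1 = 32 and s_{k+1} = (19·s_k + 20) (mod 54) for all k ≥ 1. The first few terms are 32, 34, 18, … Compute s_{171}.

30

Listing terms: s_1 = 32,  s_2 = 34,  s_3 = 18,  s_4 = 38,  s_5 = 40,  s_6 = 24,  s_7 = 44,  s_8 = 46,  s_9 = 30,  s_{10} = 50,  s_{11} = 52,  s_{12} = 36,  s_{13} = 2,  s_{14} = 4,  s_{15} = 42,  s_{16} = 8,  s_{17} = 10,  s_{18} = 48,  s_{19} = 14,  s_{20} = 16,  s_{21} = 0,  s_{22} = 20,  s_{23} = 22,  s_{24} = 6,  s_{25} = 26,  s_{26} = 28,  s_{27} = 12,  s_{28} = 32.
The sequence repeats with period 27.
(171 - 1) mod 27 = 8, so s_{171} = s_9 = 30.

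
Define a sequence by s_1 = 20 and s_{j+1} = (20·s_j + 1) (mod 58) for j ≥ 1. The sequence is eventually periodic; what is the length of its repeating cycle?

7

Listing terms: s_1 = 20; s_2 = 53; s_3 = 17; s_4 = 51; s_5 = 35; s_6 = 5; s_7 = 43; s_8 = 49; s_9 = 53.
Since s_9 = s_2 = 53, the sequence is eventually periodic: after a pre-period of length 1 it cycles with period 7.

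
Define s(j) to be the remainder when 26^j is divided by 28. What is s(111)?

s(0) = 1,  s(1) = 26,  s(2) = 4,  s(3) = 20,  s(4) = 16,  s(5) = 24,  s(6) = 8,  s(7) = 12,  s(8) = 4.
Since s(8) = s(2) = 4, the sequence is eventually periodic: after a pre-period of length 2 it cycles with period 6.
For j ≥ 2, s(j) depends only on (j - 2) mod 6. (111 - 2) mod 6 = 1, so s(111) = s(3) = 20.

20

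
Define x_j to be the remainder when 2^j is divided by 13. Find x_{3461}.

6

Listing terms: x_1 = 2; x_2 = 4; x_3 = 8; x_4 = 3; x_5 = 6; x_6 = 12; x_7 = 11; x_8 = 9; x_9 = 5; x_{10} = 10; x_{11} = 7; x_{12} = 1; x_{13} = 2.
The sequence repeats with period 12.
(3461 - 1) mod 12 = 4, so x_{3461} = x_5 = 6.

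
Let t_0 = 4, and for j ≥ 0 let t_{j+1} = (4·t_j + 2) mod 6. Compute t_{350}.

2

Computing terms: t_0 = 4, t_1 = 0, t_2 = 2, t_3 = 4.
Since t_3 = t_0 = 4, the sequence is periodic with period 3.
So t_{350} = t_{0 + ((350-0) mod 3)} = t_2 = 2.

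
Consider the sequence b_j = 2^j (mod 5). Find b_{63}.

3

We have b_0 = 1; b_1 = 2; b_2 = 4; b_3 = 3; b_4 = 1.
The sequence repeats with period 4.
So b_{63} = b_{0 + ((63-0) mod 4)} = b_3 = 3.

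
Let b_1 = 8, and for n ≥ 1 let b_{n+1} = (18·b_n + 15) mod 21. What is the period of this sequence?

Computing terms: b_1 = 8; b_2 = 12; b_3 = 0; b_4 = 15; b_5 = 12.
Since b_5 = b_2 = 12, the sequence is eventually periodic: after a pre-period of length 1 it cycles with period 3.

3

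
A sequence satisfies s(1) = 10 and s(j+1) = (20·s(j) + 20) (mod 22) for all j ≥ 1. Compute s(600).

16

Computing terms: s(1) = 10; s(2) = 0; s(3) = 20; s(4) = 2; s(5) = 16; s(6) = 10.
The sequence repeats with period 5.
(600 - 1) mod 5 = 4, so s(600) = s(5) = 16.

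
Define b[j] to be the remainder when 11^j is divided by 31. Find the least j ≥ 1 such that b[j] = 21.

Computing terms: b[0] = 1, b[1] = 11, b[2] = 28, b[3] = 29, b[4] = 9, b[5] = 6, b[6] = 4, b[7] = 13, b[8] = 19, b[9] = 23, b[10] = 5, b[11] = 24, b[12] = 16, b[13] = 21, b[14] = 14, b[15] = 30, b[16] = 20, b[17] = 3, b[18] = 2, b[19] = 22, b[20] = 25, b[21] = 27, b[22] = 18, b[23] = 12, b[24] = 8, b[25] = 26, b[26] = 7, b[27] = 15, b[28] = 10, b[29] = 17, b[30] = 1.
Since b[30] = b[0] = 1, the sequence is periodic with period 30.
The value 21 first appears (with j ≥ 1) at b[13].

13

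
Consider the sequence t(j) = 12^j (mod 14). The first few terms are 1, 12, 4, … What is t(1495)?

Computing terms: t(0) = 1, t(1) = 12, t(2) = 4, t(3) = 6, t(4) = 2, t(5) = 10, t(6) = 8, t(7) = 12.
Since t(7) = t(1) = 12, the sequence is eventually periodic: after a pre-period of length 1 it cycles with period 6.
For j ≥ 1, t(j) depends only on (j - 1) mod 6. (1495 - 1) mod 6 = 0, so t(1495) = t(1) = 12.

12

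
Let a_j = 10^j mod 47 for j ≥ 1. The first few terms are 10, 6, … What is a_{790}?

27

Computing terms: a_1 = 10; a_2 = 6; a_3 = 13; a_4 = 36; a_5 = 31; a_6 = 28; a_7 = 45; a_8 = 27; a_9 = 35; a_{10} = 21; a_{11} = 22; a_{12} = 32; a_{13} = 38; a_{14} = 4; a_{15} = 40; a_{16} = 24; a_{17} = 5; a_{18} = 3; a_{19} = 30; a_{20} = 18; a_{21} = 39; a_{22} = 14; a_{23} = 46; a_{24} = 37; a_{25} = 41; a_{26} = 34; a_{27} = 11; a_{28} = 16; a_{29} = 19; a_{30} = 2; a_{31} = 20; a_{32} = 12; a_{33} = 26; a_{34} = 25; a_{35} = 15; a_{36} = 9; a_{37} = 43; a_{38} = 7; a_{39} = 23; a_{40} = 42; a_{41} = 44; a_{42} = 17; a_{43} = 29; a_{44} = 8; a_{45} = 33; a_{46} = 1; a_{47} = 10.
The sequence repeats with period 46.
So a_{790} = a_{1 + ((790-1) mod 46)} = a_8 = 27.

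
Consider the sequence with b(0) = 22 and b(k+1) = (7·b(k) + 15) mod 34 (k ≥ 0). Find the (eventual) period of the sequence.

16

Computing terms: b(0) = 22, b(1) = 33, b(2) = 8, b(3) = 3, b(4) = 2, b(5) = 29, b(6) = 14, b(7) = 11, b(8) = 24, b(9) = 13, b(10) = 4, b(11) = 9, b(12) = 10, b(13) = 17, b(14) = 32, b(15) = 1, b(16) = 22.
Since b(16) = b(0) = 22, the sequence is periodic with period 16.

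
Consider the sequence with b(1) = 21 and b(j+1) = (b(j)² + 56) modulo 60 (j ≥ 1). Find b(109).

We have b(1) = 21; b(2) = 17; b(3) = 45; b(4) = 41; b(5) = 57; b(6) = 5; b(7) = 21.
The sequence repeats with period 6.
So b(109) = b(1 + ((109-1) mod 6)) = b(1) = 21.

21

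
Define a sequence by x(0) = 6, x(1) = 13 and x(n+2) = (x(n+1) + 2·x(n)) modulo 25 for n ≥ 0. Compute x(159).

We have x(0) = 6; x(1) = 13; x(2) = 0; x(3) = 1; x(4) = 1; x(5) = 3; x(6) = 5; x(7) = 11; x(8) = 21; x(9) = 18; x(10) = 10; x(11) = 21; x(12) = 16; x(13) = 8; x(14) = 15; x(15) = 6; x(16) = 11; x(17) = 23; x(18) = 20; x(19) = 16; x(20) = 6; x(21) = 13.
The sequence repeats with period 20.
(159 - 0) mod 20 = 19, so x(159) = x(19) = 16.

16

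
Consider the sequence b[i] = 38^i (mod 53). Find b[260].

Listing terms: b[1] = 38, b[2] = 13, b[3] = 17, b[4] = 10, b[5] = 9, b[6] = 24, b[7] = 11, b[8] = 47, b[9] = 37, b[10] = 28, b[11] = 4, b[12] = 46, b[13] = 52, b[14] = 15, b[15] = 40, b[16] = 36, b[17] = 43, b[18] = 44, b[19] = 29, b[20] = 42, b[21] = 6, b[22] = 16, b[23] = 25, b[24] = 49, b[25] = 7, b[26] = 1, b[27] = 38.
The sequence repeats with period 26.
(260 - 1) mod 26 = 25, so b[260] = b[26] = 1.

1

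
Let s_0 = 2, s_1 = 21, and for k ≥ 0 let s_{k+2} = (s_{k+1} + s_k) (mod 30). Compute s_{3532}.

7

s_0 = 2, s_1 = 21, s_2 = 23, s_3 = 14, s_4 = 7, s_5 = 21, s_6 = 28, s_7 = 19, s_8 = 17, s_9 = 6, s_{10} = 23, s_{11} = 29, s_{12} = 22, s_{13} = 21, s_{14} = 13, s_{15} = 4, s_{16} = 17, s_{17} = 21, s_{18} = 8, s_{19} = 29, s_{20} = 7, s_{21} = 6, s_{22} = 13, s_{23} = 19, s_{24} = 2, s_{25} = 21.
Since (s_{24}, s_{25}) = (s_0, s_1) = (2, 21) (two consecutive terms determine the rest), the sequence is periodic with period 24.
(3532 - 0) mod 24 = 4, so s_{3532} = s_4 = 7.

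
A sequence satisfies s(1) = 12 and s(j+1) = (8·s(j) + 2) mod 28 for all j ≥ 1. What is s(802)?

18

Computing terms: s(1) = 12, s(2) = 14, s(3) = 2, s(4) = 18, s(5) = 6, s(6) = 22, s(7) = 10, s(8) = 26, s(9) = 14.
Since s(9) = s(2) = 14, the sequence is eventually periodic: after a pre-period of length 1 it cycles with period 7.
For j ≥ 2, s(j) depends only on (j - 2) mod 7. (802 - 2) mod 7 = 2, so s(802) = s(4) = 18.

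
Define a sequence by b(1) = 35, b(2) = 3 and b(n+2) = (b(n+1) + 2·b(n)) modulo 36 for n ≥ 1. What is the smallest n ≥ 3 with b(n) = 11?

Listing terms: b(1) = 35, b(2) = 3, b(3) = 1, b(4) = 7, b(5) = 9, b(6) = 23, b(7) = 5, b(8) = 15, b(9) = 25, b(10) = 19, b(11) = 33, b(12) = 35, b(13) = 29, b(14) = 27, b(15) = 13, b(16) = 31, b(17) = 21, b(18) = 11, b(19) = 17, b(20) = 3, b(21) = 1.
Since (b(20), b(21)) = (b(2), b(3)) = (3, 1) (two consecutive terms determine the rest), the sequence is eventually periodic: after a pre-period of length 1 it cycles with period 18.
The value 11 first appears (with n ≥ 3) at b(18).

18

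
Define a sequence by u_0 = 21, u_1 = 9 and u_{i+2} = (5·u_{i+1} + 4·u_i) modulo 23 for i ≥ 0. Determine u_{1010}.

Computing terms: u_0 = 21, u_1 = 9, u_2 = 14, u_3 = 14, u_4 = 11, u_5 = 19, u_6 = 1, u_7 = 12, u_8 = 18, u_9 = 0, u_{10} = 3, u_{11} = 15, u_{12} = 18, u_{13} = 12, u_{14} = 17, u_{15} = 18, u_{16} = 20, u_{17} = 11, u_{18} = 20, u_{19} = 6, u_{20} = 18, u_{21} = 22, u_{22} = 21, u_{23} = 9.
The sequence repeats with period 22.
(1010 - 0) mod 22 = 20, so u_{1010} = u_{20} = 18.

18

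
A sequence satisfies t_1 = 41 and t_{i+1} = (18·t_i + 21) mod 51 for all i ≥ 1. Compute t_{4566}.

9

We have t_1 = 41,  t_2 = 45,  t_3 = 15,  t_4 = 36,  t_5 = 6,  t_6 = 27,  t_7 = 48,  t_8 = 18,  t_9 = 39,  t_{10} = 9,  t_{11} = 30,  t_{12} = 0,  t_{13} = 21,  t_{14} = 42,  t_{15} = 12,  t_{16} = 33,  t_{17} = 3,  t_{18} = 24,  t_{19} = 45.
Since t_{19} = t_2 = 45, the sequence is eventually periodic: after a pre-period of length 1 it cycles with period 17.
For i ≥ 2, t_i depends only on (i - 2) mod 17. (4566 - 2) mod 17 = 8, so t_{4566} = t_{10} = 9.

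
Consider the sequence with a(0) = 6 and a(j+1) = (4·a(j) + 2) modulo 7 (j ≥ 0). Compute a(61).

a(0) = 6,  a(1) = 5,  a(2) = 1,  a(3) = 6.
The sequence repeats with period 3.
(61 - 0) mod 3 = 1, so a(61) = a(1) = 5.

5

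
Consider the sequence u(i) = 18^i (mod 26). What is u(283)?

8

u(1) = 18,  u(2) = 12,  u(3) = 8,  u(4) = 14,  u(5) = 18.
Since u(5) = u(1) = 18, the sequence is periodic with period 4.
So u(283) = u(1 + ((283-1) mod 4)) = u(3) = 8.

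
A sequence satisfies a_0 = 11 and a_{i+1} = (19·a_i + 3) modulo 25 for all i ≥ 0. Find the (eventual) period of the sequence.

Computing terms: a_0 = 11, a_1 = 12, a_2 = 6, a_3 = 17, a_4 = 1, a_5 = 22, a_6 = 21, a_7 = 2, a_8 = 16, a_9 = 7, a_{10} = 11.
Since a_{10} = a_0 = 11, the sequence is periodic with period 10.

10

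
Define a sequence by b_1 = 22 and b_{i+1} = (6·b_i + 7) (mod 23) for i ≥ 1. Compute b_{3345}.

We have b_1 = 22, b_2 = 1, b_3 = 13, b_4 = 16, b_5 = 11, b_6 = 4, b_7 = 8, b_8 = 9, b_9 = 15, b_{10} = 5, b_{11} = 14, b_{12} = 22.
Since b_{12} = b_1 = 22, the sequence is periodic with period 11.
So b_{3345} = b_{1 + ((3345-1) mod 11)} = b_1 = 22.

22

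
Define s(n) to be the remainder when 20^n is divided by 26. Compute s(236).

s(0) = 1; s(1) = 20; s(2) = 10; s(3) = 18; s(4) = 22; s(5) = 24; s(6) = 12; s(7) = 6; s(8) = 16; s(9) = 8; s(10) = 4; s(11) = 2; s(12) = 14; s(13) = 20.
Since s(13) = s(1) = 20, the sequence is eventually periodic: after a pre-period of length 1 it cycles with period 12.
For n ≥ 1, s(n) depends only on (n - 1) mod 12. (236 - 1) mod 12 = 7, so s(236) = s(8) = 16.

16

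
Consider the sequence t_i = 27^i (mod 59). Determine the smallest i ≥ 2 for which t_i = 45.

Computing terms: t_1 = 27,  t_2 = 21,  t_3 = 36,  t_4 = 28,  t_5 = 48,  t_6 = 57,  t_7 = 5,  t_8 = 17,  t_9 = 46,  t_{10} = 3,  t_{11} = 22,  t_{12} = 4,  t_{13} = 49,  t_{14} = 25,  t_{15} = 26,  t_{16} = 53,  t_{17} = 15,  t_{18} = 51,  t_{19} = 20,  t_{20} = 9,  t_{21} = 7,  t_{22} = 12,  t_{23} = 29,  t_{24} = 16,  t_{25} = 19,  t_{26} = 41,  t_{27} = 45,  t_{28} = 35,  t_{29} = 1,  t_{30} = 27.
The sequence repeats with period 29.
The value 45 first appears (with i ≥ 2) at t_{27}.

27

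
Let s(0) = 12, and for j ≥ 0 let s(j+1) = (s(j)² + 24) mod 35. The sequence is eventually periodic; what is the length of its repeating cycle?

Computing terms: s(0) = 12,  s(1) = 28,  s(2) = 3,  s(3) = 33,  s(4) = 28.
Since s(4) = s(1) = 28, the sequence is eventually periodic: after a pre-period of length 1 it cycles with period 3.

3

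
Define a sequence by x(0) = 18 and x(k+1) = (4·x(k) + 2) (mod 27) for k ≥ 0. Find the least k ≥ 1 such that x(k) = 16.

We have x(0) = 18; x(1) = 20; x(2) = 1; x(3) = 6; x(4) = 26; x(5) = 25; x(6) = 21; x(7) = 5; x(8) = 22; x(9) = 9; x(10) = 11; x(11) = 19; x(12) = 24; x(13) = 17; x(14) = 16; x(15) = 12; x(16) = 23; x(17) = 13; x(18) = 0; x(19) = 2; x(20) = 10; x(21) = 15; x(22) = 8; x(23) = 7; x(24) = 3; x(25) = 14; x(26) = 4; x(27) = 18.
The sequence repeats with period 27.
The value 16 first appears (with k ≥ 1) at x(14).

14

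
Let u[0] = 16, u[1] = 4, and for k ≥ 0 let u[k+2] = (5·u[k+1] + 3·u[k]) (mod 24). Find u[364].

20

u[0] = 16, u[1] = 4, u[2] = 20, u[3] = 16, u[4] = 20, u[5] = 4, u[6] = 8, u[7] = 4, u[8] = 20.
Since (u[7], u[8]) = (u[1], u[2]) = (4, 20) (two consecutive terms determine the rest), the sequence is eventually periodic: after a pre-period of length 1 it cycles with period 6.
For k ≥ 1, u[k] depends only on (k - 1) mod 6. (364 - 1) mod 6 = 3, so u[364] = u[4] = 20.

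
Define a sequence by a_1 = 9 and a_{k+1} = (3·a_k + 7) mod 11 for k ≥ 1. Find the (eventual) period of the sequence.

5

Computing terms: a_1 = 9; a_2 = 1; a_3 = 10; a_4 = 4; a_5 = 8; a_6 = 9.
The sequence repeats with period 5.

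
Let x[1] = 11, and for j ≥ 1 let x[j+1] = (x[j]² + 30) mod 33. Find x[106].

Listing terms: x[1] = 11; x[2] = 19; x[3] = 28; x[4] = 22; x[5] = 19.
Since x[5] = x[2] = 19, the sequence is eventually periodic: after a pre-period of length 1 it cycles with period 3.
For j ≥ 2, x[j] depends only on (j - 2) mod 3. (106 - 2) mod 3 = 2, so x[106] = x[4] = 22.

22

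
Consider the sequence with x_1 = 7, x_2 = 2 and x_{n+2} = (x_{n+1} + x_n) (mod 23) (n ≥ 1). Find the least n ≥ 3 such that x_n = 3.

11

x_1 = 7,  x_2 = 2,  x_3 = 9,  x_4 = 11,  x_5 = 20,  x_6 = 8,  x_7 = 5,  x_8 = 13,  x_9 = 18,  x_{10} = 8,  x_{11} = 3,  x_{12} = 11,  x_{13} = 14,  x_{14} = 2,  x_{15} = 16,  x_{16} = 18,  x_{17} = 11,  x_{18} = 6,  x_{19} = 17,  x_{20} = 0,  x_{21} = 17,  x_{22} = 17,  x_{23} = 11,  x_{24} = 5,  x_{25} = 16,  x_{26} = 21,  x_{27} = 14,  x_{28} = 12,  x_{29} = 3,  x_{30} = 15,  x_{31} = 18,  x_{32} = 10,  x_{33} = 5,  x_{34} = 15,  x_{35} = 20,  x_{36} = 12,  x_{37} = 9,  x_{38} = 21,  x_{39} = 7,  x_{40} = 5,  x_{41} = 12,  x_{42} = 17,  x_{43} = 6,  x_{44} = 0,  x_{45} = 6,  x_{46} = 6,  x_{47} = 12,  x_{48} = 18,  x_{49} = 7,  x_{50} = 2.
The sequence repeats with period 48.
The value 3 first appears (with n ≥ 3) at x_{11}.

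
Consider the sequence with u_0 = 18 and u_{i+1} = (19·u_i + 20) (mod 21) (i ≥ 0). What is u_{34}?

Listing terms: u_0 = 18, u_1 = 5, u_2 = 10, u_3 = 0, u_4 = 20, u_5 = 1, u_6 = 18.
The sequence repeats with period 6.
So u_{34} = u_{0 + ((34-0) mod 6)} = u_4 = 20.

20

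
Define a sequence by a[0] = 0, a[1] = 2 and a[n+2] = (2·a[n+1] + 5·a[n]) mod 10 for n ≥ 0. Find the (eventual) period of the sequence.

Computing terms: a[0] = 0; a[1] = 2; a[2] = 4; a[3] = 8; a[4] = 6; a[5] = 2; a[6] = 4.
Since (a[5], a[6]) = (a[1], a[2]) = (2, 4) (two consecutive terms determine the rest), the sequence is eventually periodic: after a pre-period of length 1 it cycles with period 4.

4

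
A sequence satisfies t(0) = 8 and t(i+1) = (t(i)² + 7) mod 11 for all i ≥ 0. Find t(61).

t(0) = 8,  t(1) = 5,  t(2) = 10,  t(3) = 8.
The sequence repeats with period 3.
So t(61) = t(0 + ((61-0) mod 3)) = t(1) = 5.

5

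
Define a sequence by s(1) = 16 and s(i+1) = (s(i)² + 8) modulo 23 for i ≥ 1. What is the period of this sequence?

5

Listing terms: s(1) = 16,  s(2) = 11,  s(3) = 14,  s(4) = 20,  s(5) = 17,  s(6) = 21,  s(7) = 12,  s(8) = 14.
Since s(8) = s(3) = 14, the sequence is eventually periodic: after a pre-period of length 2 it cycles with period 5.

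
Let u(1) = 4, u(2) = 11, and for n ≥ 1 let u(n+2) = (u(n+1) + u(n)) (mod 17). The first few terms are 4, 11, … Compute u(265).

Listing terms: u(1) = 4, u(2) = 11, u(3) = 15, u(4) = 9, u(5) = 7, u(6) = 16, u(7) = 6, u(8) = 5, u(9) = 11, u(10) = 16, u(11) = 10, u(12) = 9, u(13) = 2, u(14) = 11, u(15) = 13, u(16) = 7, u(17) = 3, u(18) = 10, u(19) = 13, u(20) = 6, u(21) = 2, u(22) = 8, u(23) = 10, u(24) = 1, u(25) = 11, u(26) = 12, u(27) = 6, u(28) = 1, u(29) = 7, u(30) = 8, u(31) = 15, u(32) = 6, u(33) = 4, u(34) = 10, u(35) = 14, u(36) = 7, u(37) = 4, u(38) = 11.
Since (u(37), u(38)) = (u(1), u(2)) = (4, 11) (two consecutive terms determine the rest), the sequence is periodic with period 36.
So u(265) = u(1 + ((265-1) mod 36)) = u(13) = 2.

2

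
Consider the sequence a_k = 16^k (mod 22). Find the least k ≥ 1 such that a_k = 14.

Computing terms: a_0 = 1; a_1 = 16; a_2 = 14; a_3 = 4; a_4 = 20; a_5 = 12; a_6 = 16.
Since a_6 = a_1 = 16, the sequence is eventually periodic: after a pre-period of length 1 it cycles with period 5.
The value 14 first appears (with k ≥ 1) at a_2.

2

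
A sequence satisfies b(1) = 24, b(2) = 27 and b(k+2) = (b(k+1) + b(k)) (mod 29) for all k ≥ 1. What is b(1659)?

17

b(1) = 24,  b(2) = 27,  b(3) = 22,  b(4) = 20,  b(5) = 13,  b(6) = 4,  b(7) = 17,  b(8) = 21,  b(9) = 9,  b(10) = 1,  b(11) = 10,  b(12) = 11,  b(13) = 21,  b(14) = 3,  b(15) = 24,  b(16) = 27.
The sequence repeats with period 14.
(1659 - 1) mod 14 = 6, so b(1659) = b(7) = 17.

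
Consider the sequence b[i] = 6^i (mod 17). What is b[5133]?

We have b[1] = 6, b[2] = 2, b[3] = 12, b[4] = 4, b[5] = 7, b[6] = 8, b[7] = 14, b[8] = 16, b[9] = 11, b[10] = 15, b[11] = 5, b[12] = 13, b[13] = 10, b[14] = 9, b[15] = 3, b[16] = 1, b[17] = 6.
Since b[17] = b[1] = 6, the sequence is periodic with period 16.
So b[5133] = b[1 + ((5133-1) mod 16)] = b[13] = 10.

10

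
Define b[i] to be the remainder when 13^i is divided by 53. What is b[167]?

b[1] = 13,  b[2] = 10,  b[3] = 24,  b[4] = 47,  b[5] = 28,  b[6] = 46,  b[7] = 15,  b[8] = 36,  b[9] = 44,  b[10] = 42,  b[11] = 16,  b[12] = 49,  b[13] = 1,  b[14] = 13.
Since b[14] = b[1] = 13, the sequence is periodic with period 13.
So b[167] = b[1 + ((167-1) mod 13)] = b[11] = 16.

16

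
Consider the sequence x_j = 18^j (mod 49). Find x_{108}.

We have x_0 = 1; x_1 = 18; x_2 = 30; x_3 = 1.
Since x_3 = x_0 = 1, the sequence is periodic with period 3.
So x_{108} = x_{0 + ((108-0) mod 3)} = x_0 = 1.

1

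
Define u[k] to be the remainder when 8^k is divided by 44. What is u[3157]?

We have u[0] = 1,  u[1] = 8,  u[2] = 20,  u[3] = 28,  u[4] = 4,  u[5] = 32,  u[6] = 36,  u[7] = 24,  u[8] = 16,  u[9] = 40,  u[10] = 12,  u[11] = 8.
Since u[11] = u[1] = 8, the sequence is eventually periodic: after a pre-period of length 1 it cycles with period 10.
For k ≥ 1, u[k] depends only on (k - 1) mod 10. (3157 - 1) mod 10 = 6, so u[3157] = u[7] = 24.

24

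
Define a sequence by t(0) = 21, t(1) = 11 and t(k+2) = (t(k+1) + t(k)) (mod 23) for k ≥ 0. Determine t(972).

Computing terms: t(0) = 21,  t(1) = 11,  t(2) = 9,  t(3) = 20,  t(4) = 6,  t(5) = 3,  t(6) = 9,  t(7) = 12,  t(8) = 21,  t(9) = 10,  t(10) = 8,  t(11) = 18,  t(12) = 3,  t(13) = 21,  t(14) = 1,  t(15) = 22,  t(16) = 0,  t(17) = 22,  t(18) = 22,  t(19) = 21,  t(20) = 20,  t(21) = 18,  t(22) = 15,  t(23) = 10,  t(24) = 2,  t(25) = 12,  t(26) = 14,  t(27) = 3,  t(28) = 17,  t(29) = 20,  t(30) = 14,  t(31) = 11,  t(32) = 2,  t(33) = 13,  t(34) = 15,  t(35) = 5,  t(36) = 20,  t(37) = 2,  t(38) = 22,  t(39) = 1,  t(40) = 0,  t(41) = 1,  t(42) = 1,  t(43) = 2,  t(44) = 3,  t(45) = 5,  t(46) = 8,  t(47) = 13,  t(48) = 21,  t(49) = 11.
Since (t(48), t(49)) = (t(0), t(1)) = (21, 11) (two consecutive terms determine the rest), the sequence is periodic with period 48.
(972 - 0) mod 48 = 12, so t(972) = t(12) = 3.

3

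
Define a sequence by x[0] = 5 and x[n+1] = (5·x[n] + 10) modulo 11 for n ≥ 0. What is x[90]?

Computing terms: x[0] = 5, x[1] = 2, x[2] = 9, x[3] = 0, x[4] = 10, x[5] = 5.
The sequence repeats with period 5.
(90 - 0) mod 5 = 0, so x[90] = x[0] = 5.

5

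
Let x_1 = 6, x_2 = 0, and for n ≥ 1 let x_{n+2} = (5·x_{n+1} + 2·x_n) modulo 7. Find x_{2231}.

Computing terms: x_1 = 6, x_2 = 0, x_3 = 5, x_4 = 4, x_5 = 2, x_6 = 4, x_7 = 3, x_8 = 2, x_9 = 2, x_{10} = 0, x_{11} = 4, x_{12} = 6, x_{13} = 3, x_{14} = 6, x_{15} = 1, x_{16} = 3, x_{17} = 3, x_{18} = 0, x_{19} = 6, x_{20} = 2, x_{21} = 1, x_{22} = 2, x_{23} = 5, x_{24} = 1, x_{25} = 1, x_{26} = 0, x_{27} = 2, x_{28} = 3, x_{29} = 5, x_{30} = 3, x_{31} = 4, x_{32} = 5, x_{33} = 5, x_{34} = 0, x_{35} = 3, x_{36} = 1, x_{37} = 4, x_{38} = 1, x_{39} = 6, x_{40} = 4, x_{41} = 4, x_{42} = 0, x_{43} = 1, x_{44} = 5, x_{45} = 6, x_{46} = 5, x_{47} = 2, x_{48} = 6, x_{49} = 6, x_{50} = 0.
The sequence repeats with period 48.
So x_{2231} = x_{1 + ((2231-1) mod 48)} = x_{23} = 5.

5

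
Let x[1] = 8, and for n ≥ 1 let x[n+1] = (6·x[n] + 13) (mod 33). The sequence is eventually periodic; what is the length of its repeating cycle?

We have x[1] = 8, x[2] = 28, x[3] = 16, x[4] = 10, x[5] = 7, x[6] = 22, x[7] = 13, x[8] = 25, x[9] = 31, x[10] = 1, x[11] = 19, x[12] = 28.
Since x[12] = x[2] = 28, the sequence is eventually periodic: after a pre-period of length 1 it cycles with period 10.

10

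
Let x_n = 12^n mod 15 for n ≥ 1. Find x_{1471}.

Computing terms: x_1 = 12,  x_2 = 9,  x_3 = 3,  x_4 = 6,  x_5 = 12.
The sequence repeats with period 4.
So x_{1471} = x_{1 + ((1471-1) mod 4)} = x_3 = 3.

3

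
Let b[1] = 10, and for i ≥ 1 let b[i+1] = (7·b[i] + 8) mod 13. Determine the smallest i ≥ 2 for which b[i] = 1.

5

Listing terms: b[1] = 10, b[2] = 0, b[3] = 8, b[4] = 12, b[5] = 1, b[6] = 2, b[7] = 9, b[8] = 6, b[9] = 11, b[10] = 7, b[11] = 5, b[12] = 4, b[13] = 10.
The sequence repeats with period 12.
The value 1 first appears (with i ≥ 2) at b[5].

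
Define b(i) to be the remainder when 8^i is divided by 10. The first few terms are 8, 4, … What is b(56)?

b(1) = 8; b(2) = 4; b(3) = 2; b(4) = 6; b(5) = 8.
Since b(5) = b(1) = 8, the sequence is periodic with period 4.
(56 - 1) mod 4 = 3, so b(56) = b(4) = 6.

6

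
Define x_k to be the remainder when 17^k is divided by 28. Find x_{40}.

Listing terms: x_0 = 1; x_1 = 17; x_2 = 9; x_3 = 13; x_4 = 25; x_5 = 5; x_6 = 1.
The sequence repeats with period 6.
So x_{40} = x_{0 + ((40-0) mod 6)} = x_4 = 25.

25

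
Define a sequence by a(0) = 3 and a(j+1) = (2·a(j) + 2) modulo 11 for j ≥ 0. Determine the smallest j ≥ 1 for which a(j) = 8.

1

Listing terms: a(0) = 3; a(1) = 8; a(2) = 7; a(3) = 5; a(4) = 1; a(5) = 4; a(6) = 10; a(7) = 0; a(8) = 2; a(9) = 6; a(10) = 3.
The sequence repeats with period 10.
The value 8 first appears (with j ≥ 1) at a(1).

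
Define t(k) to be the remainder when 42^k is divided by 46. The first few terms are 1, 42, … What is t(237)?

Listing terms: t(0) = 1, t(1) = 42, t(2) = 16, t(3) = 28, t(4) = 26, t(5) = 34, t(6) = 2, t(7) = 38, t(8) = 32, t(9) = 10, t(10) = 6, t(11) = 22, t(12) = 4, t(13) = 30, t(14) = 18, t(15) = 20, t(16) = 12, t(17) = 44, t(18) = 8, t(19) = 14, t(20) = 36, t(21) = 40, t(22) = 24, t(23) = 42.
Since t(23) = t(1) = 42, the sequence is eventually periodic: after a pre-period of length 1 it cycles with period 22.
For k ≥ 1, t(k) depends only on (k - 1) mod 22. (237 - 1) mod 22 = 16, so t(237) = t(17) = 44.

44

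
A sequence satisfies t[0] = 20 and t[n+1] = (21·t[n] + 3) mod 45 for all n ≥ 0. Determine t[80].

Listing terms: t[0] = 20, t[1] = 18, t[2] = 21, t[3] = 39, t[4] = 12, t[5] = 30, t[6] = 3, t[7] = 21.
Since t[7] = t[2] = 21, the sequence is eventually periodic: after a pre-period of length 2 it cycles with period 5.
For n ≥ 2, t[n] depends only on (n - 2) mod 5. (80 - 2) mod 5 = 3, so t[80] = t[5] = 30.

30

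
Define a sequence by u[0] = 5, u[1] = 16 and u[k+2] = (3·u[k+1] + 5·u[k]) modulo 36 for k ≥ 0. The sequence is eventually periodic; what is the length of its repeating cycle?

12

We have u[0] = 5,  u[1] = 16,  u[2] = 1,  u[3] = 11,  u[4] = 2,  u[5] = 25,  u[6] = 13,  u[7] = 20,  u[8] = 17,  u[9] = 7,  u[10] = 34,  u[11] = 29,  u[12] = 5,  u[13] = 16.
Since (u[12], u[13]) = (u[0], u[1]) = (5, 16) (two consecutive terms determine the rest), the sequence is periodic with period 12.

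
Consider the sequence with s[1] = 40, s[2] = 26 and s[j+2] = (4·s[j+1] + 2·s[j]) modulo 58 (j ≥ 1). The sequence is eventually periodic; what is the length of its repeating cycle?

Listing terms: s[1] = 40, s[2] = 26, s[3] = 10, s[4] = 34, s[5] = 40, s[6] = 54, s[7] = 6, s[8] = 16, s[9] = 18, s[10] = 46, s[11] = 46, s[12] = 44, s[13] = 36, s[14] = 0, s[15] = 14, s[16] = 56, s[17] = 20, s[18] = 18, s[19] = 54, s[20] = 20, s[21] = 14, s[22] = 38, s[23] = 6, s[24] = 42, s[25] = 6, s[26] = 50, s[27] = 38, s[28] = 20, s[29] = 40, s[30] = 26.
Since (s[29], s[30]) = (s[1], s[2]) = (40, 26) (two consecutive terms determine the rest), the sequence is periodic with period 28.

28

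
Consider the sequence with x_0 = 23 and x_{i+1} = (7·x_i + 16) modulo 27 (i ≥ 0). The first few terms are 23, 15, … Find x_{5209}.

21

We have x_0 = 23, x_1 = 15, x_2 = 13, x_3 = 26, x_4 = 9, x_5 = 25, x_6 = 2, x_7 = 3, x_8 = 10, x_9 = 5, x_{10} = 24, x_{11} = 22, x_{12} = 8, x_{13} = 18, x_{14} = 7, x_{15} = 11, x_{16} = 12, x_{17} = 19, x_{18} = 14, x_{19} = 6, x_{20} = 4, x_{21} = 17, x_{22} = 0, x_{23} = 16, x_{24} = 20, x_{25} = 21, x_{26} = 1, x_{27} = 23.
The sequence repeats with period 27.
So x_{5209} = x_{0 + ((5209-0) mod 27)} = x_{25} = 21.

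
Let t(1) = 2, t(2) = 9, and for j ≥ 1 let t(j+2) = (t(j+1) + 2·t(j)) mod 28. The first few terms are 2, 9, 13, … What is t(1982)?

Computing terms: t(1) = 2; t(2) = 9; t(3) = 13; t(4) = 3; t(5) = 1; t(6) = 7; t(7) = 9; t(8) = 23; t(9) = 13; t(10) = 3.
Since (t(9), t(10)) = (t(3), t(4)) = (13, 3) (two consecutive terms determine the rest), the sequence is eventually periodic: after a pre-period of length 2 it cycles with period 6.
For j ≥ 3, t(j) depends only on (j - 3) mod 6. (1982 - 3) mod 6 = 5, so t(1982) = t(8) = 23.

23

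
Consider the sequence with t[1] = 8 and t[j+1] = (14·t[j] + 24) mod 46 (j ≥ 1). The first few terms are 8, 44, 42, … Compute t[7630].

4

Listing terms: t[1] = 8,  t[2] = 44,  t[3] = 42,  t[4] = 14,  t[5] = 36,  t[6] = 22,  t[7] = 10,  t[8] = 26,  t[9] = 20,  t[10] = 28,  t[11] = 2,  t[12] = 6,  t[13] = 16,  t[14] = 18,  t[15] = 0,  t[16] = 24,  t[17] = 38,  t[18] = 4,  t[19] = 34,  t[20] = 40,  t[21] = 32,  t[22] = 12,  t[23] = 8.
The sequence repeats with period 22.
So t[7630] = t[1 + ((7630-1) mod 22)] = t[18] = 4.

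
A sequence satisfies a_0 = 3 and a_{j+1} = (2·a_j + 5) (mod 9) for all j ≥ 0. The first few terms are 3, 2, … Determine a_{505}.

Computing terms: a_0 = 3; a_1 = 2; a_2 = 0; a_3 = 5; a_4 = 6; a_5 = 8; a_6 = 3.
Since a_6 = a_0 = 3, the sequence is periodic with period 6.
(505 - 0) mod 6 = 1, so a_{505} = a_1 = 2.

2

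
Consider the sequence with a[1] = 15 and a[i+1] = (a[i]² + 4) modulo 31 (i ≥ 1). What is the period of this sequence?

3

Listing terms: a[1] = 15, a[2] = 12, a[3] = 24, a[4] = 22, a[5] = 23, a[6] = 6, a[7] = 9, a[8] = 23.
Since a[8] = a[5] = 23, the sequence is eventually periodic: after a pre-period of length 4 it cycles with period 3.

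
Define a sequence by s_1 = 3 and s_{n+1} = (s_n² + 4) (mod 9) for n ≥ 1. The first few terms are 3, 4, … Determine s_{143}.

Computing terms: s_1 = 3; s_2 = 4; s_3 = 2; s_4 = 8; s_5 = 5; s_6 = 2.
Since s_6 = s_3 = 2, the sequence is eventually periodic: after a pre-period of length 2 it cycles with period 3.
For n ≥ 3, s_n depends only on (n - 3) mod 3. (143 - 3) mod 3 = 2, so s_{143} = s_5 = 5.

5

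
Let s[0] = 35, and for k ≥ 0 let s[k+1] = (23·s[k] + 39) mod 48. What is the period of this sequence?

4

We have s[0] = 35; s[1] = 28; s[2] = 11; s[3] = 4; s[4] = 35.
The sequence repeats with period 4.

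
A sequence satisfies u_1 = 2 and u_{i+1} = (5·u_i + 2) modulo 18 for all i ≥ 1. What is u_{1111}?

Computing terms: u_1 = 2,  u_2 = 12,  u_3 = 8,  u_4 = 6,  u_5 = 14,  u_6 = 0,  u_7 = 2.
Since u_7 = u_1 = 2, the sequence is periodic with period 6.
So u_{1111} = u_{1 + ((1111-1) mod 6)} = u_1 = 2.

2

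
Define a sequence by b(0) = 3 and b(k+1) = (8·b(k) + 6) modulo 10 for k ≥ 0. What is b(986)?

We have b(0) = 3,  b(1) = 0,  b(2) = 6,  b(3) = 4,  b(4) = 8,  b(5) = 0.
Since b(5) = b(1) = 0, the sequence is eventually periodic: after a pre-period of length 1 it cycles with period 4.
For k ≥ 1, b(k) depends only on (k - 1) mod 4. (986 - 1) mod 4 = 1, so b(986) = b(2) = 6.

6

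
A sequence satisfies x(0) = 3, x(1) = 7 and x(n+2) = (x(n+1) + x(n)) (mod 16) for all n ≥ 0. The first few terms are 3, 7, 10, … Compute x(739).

11

x(0) = 3; x(1) = 7; x(2) = 10; x(3) = 1; x(4) = 11; x(5) = 12; x(6) = 7; x(7) = 3; x(8) = 10; x(9) = 13; x(10) = 7; x(11) = 4; x(12) = 11; x(13) = 15; x(14) = 10; x(15) = 9; x(16) = 3; x(17) = 12; x(18) = 15; x(19) = 11; x(20) = 10; x(21) = 5; x(22) = 15; x(23) = 4; x(24) = 3; x(25) = 7.
The sequence repeats with period 24.
So x(739) = x(0 + ((739-0) mod 24)) = x(19) = 11.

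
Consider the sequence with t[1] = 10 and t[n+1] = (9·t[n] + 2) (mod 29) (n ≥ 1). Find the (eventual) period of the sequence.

Computing terms: t[1] = 10,  t[2] = 5,  t[3] = 18,  t[4] = 19,  t[5] = 28,  t[6] = 22,  t[7] = 26,  t[8] = 4,  t[9] = 9,  t[10] = 25,  t[11] = 24,  t[12] = 15,  t[13] = 21,  t[14] = 17,  t[15] = 10.
The sequence repeats with period 14.

14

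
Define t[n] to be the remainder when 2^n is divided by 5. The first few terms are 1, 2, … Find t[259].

3

Listing terms: t[0] = 1,  t[1] = 2,  t[2] = 4,  t[3] = 3,  t[4] = 1.
Since t[4] = t[0] = 1, the sequence is periodic with period 4.
So t[259] = t[0 + ((259-0) mod 4)] = t[3] = 3.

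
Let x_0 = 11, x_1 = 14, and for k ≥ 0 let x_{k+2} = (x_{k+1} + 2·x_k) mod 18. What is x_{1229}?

12

Computing terms: x_0 = 11,  x_1 = 14,  x_2 = 0,  x_3 = 10,  x_4 = 10,  x_5 = 12,  x_6 = 14,  x_7 = 2,  x_8 = 12,  x_9 = 16,  x_{10} = 4,  x_{11} = 0,  x_{12} = 8,  x_{13} = 8,  x_{14} = 6,  x_{15} = 4,  x_{16} = 16,  x_{17} = 6,  x_{18} = 2,  x_{19} = 14,  x_{20} = 0.
Since (x_{19}, x_{20}) = (x_1, x_2) = (14, 0) (two consecutive terms determine the rest), the sequence is eventually periodic: after a pre-period of length 1 it cycles with period 18.
For k ≥ 1, x_k depends only on (k - 1) mod 18. (1229 - 1) mod 18 = 4, so x_{1229} = x_5 = 12.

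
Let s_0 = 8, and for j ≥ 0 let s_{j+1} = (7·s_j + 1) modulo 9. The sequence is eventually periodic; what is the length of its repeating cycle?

s_0 = 8,  s_1 = 3,  s_2 = 4,  s_3 = 2,  s_4 = 6,  s_5 = 7,  s_6 = 5,  s_7 = 0,  s_8 = 1,  s_9 = 8.
The sequence repeats with period 9.

9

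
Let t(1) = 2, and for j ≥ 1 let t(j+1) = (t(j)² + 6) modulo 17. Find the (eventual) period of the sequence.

t(1) = 2, t(2) = 10, t(3) = 4, t(4) = 5, t(5) = 14, t(6) = 15, t(7) = 10.
Since t(7) = t(2) = 10, the sequence is eventually periodic: after a pre-period of length 1 it cycles with period 5.

5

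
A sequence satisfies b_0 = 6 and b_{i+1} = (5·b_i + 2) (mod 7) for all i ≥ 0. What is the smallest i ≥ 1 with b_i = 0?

Computing terms: b_0 = 6, b_1 = 4, b_2 = 1, b_3 = 0, b_4 = 2, b_5 = 5, b_6 = 6.
Since b_6 = b_0 = 6, the sequence is periodic with period 6.
The value 0 first appears (with i ≥ 1) at b_3.

3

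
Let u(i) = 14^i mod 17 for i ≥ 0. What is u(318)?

2

u(0) = 1, u(1) = 14, u(2) = 9, u(3) = 7, u(4) = 13, u(5) = 12, u(6) = 15, u(7) = 6, u(8) = 16, u(9) = 3, u(10) = 8, u(11) = 10, u(12) = 4, u(13) = 5, u(14) = 2, u(15) = 11, u(16) = 1.
Since u(16) = u(0) = 1, the sequence is periodic with period 16.
(318 - 0) mod 16 = 14, so u(318) = u(14) = 2.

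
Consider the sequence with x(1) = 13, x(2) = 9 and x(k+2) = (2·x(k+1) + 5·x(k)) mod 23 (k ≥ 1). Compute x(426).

We have x(1) = 13; x(2) = 9; x(3) = 14; x(4) = 4; x(5) = 9; x(6) = 15; x(7) = 6; x(8) = 18; x(9) = 20; x(10) = 15; x(11) = 15; x(12) = 13; x(13) = 9.
Since (x(12), x(13)) = (x(1), x(2)) = (13, 9) (two consecutive terms determine the rest), the sequence is periodic with period 11.
(426 - 1) mod 11 = 7, so x(426) = x(8) = 18.

18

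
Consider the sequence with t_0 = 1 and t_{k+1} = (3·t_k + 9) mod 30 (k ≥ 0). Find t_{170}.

15

We have t_0 = 1,  t_1 = 12,  t_2 = 15,  t_3 = 24,  t_4 = 21,  t_5 = 12.
Since t_5 = t_1 = 12, the sequence is eventually periodic: after a pre-period of length 1 it cycles with period 4.
For k ≥ 1, t_k depends only on (k - 1) mod 4. (170 - 1) mod 4 = 1, so t_{170} = t_2 = 15.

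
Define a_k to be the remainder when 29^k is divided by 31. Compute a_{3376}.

2

We have a_0 = 1, a_1 = 29, a_2 = 4, a_3 = 23, a_4 = 16, a_5 = 30, a_6 = 2, a_7 = 27, a_8 = 8, a_9 = 15, a_{10} = 1.
Since a_{10} = a_0 = 1, the sequence is periodic with period 10.
(3376 - 0) mod 10 = 6, so a_{3376} = a_6 = 2.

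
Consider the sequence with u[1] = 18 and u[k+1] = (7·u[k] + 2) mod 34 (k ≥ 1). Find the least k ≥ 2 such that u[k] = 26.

Listing terms: u[1] = 18,  u[2] = 26,  u[3] = 14,  u[4] = 32,  u[5] = 22,  u[6] = 20,  u[7] = 6,  u[8] = 10,  u[9] = 4,  u[10] = 30,  u[11] = 8,  u[12] = 24,  u[13] = 0,  u[14] = 2,  u[15] = 16,  u[16] = 12,  u[17] = 18.
Since u[17] = u[1] = 18, the sequence is periodic with period 16.
The value 26 first appears (with k ≥ 2) at u[2].

2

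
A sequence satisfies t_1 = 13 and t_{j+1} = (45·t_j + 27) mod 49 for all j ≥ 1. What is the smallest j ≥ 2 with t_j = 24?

2

Listing terms: t_1 = 13, t_2 = 24, t_3 = 29, t_4 = 9, t_5 = 40, t_6 = 14, t_7 = 20, t_8 = 45, t_9 = 43, t_{10} = 2, t_{11} = 19, t_{12} = 0, t_{13} = 27, t_{14} = 17, t_{15} = 8, t_{16} = 44, t_{17} = 47, t_{18} = 35, t_{19} = 34, t_{20} = 38, t_{21} = 22, t_{22} = 37, t_{23} = 26, t_{24} = 21, t_{25} = 41, t_{26} = 10, t_{27} = 36, t_{28} = 30, t_{29} = 5, t_{30} = 7, t_{31} = 48, t_{32} = 31, t_{33} = 1, t_{34} = 23, t_{35} = 33, t_{36} = 42, t_{37} = 6, t_{38} = 3, t_{39} = 15, t_{40} = 16, t_{41} = 12, t_{42} = 28, t_{43} = 13.
Since t_{43} = t_1 = 13, the sequence is periodic with period 42.
The value 24 first appears (with j ≥ 2) at t_2.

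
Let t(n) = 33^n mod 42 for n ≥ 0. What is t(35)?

3

We have t(0) = 1; t(1) = 33; t(2) = 39; t(3) = 27; t(4) = 9; t(5) = 3; t(6) = 15; t(7) = 33.
Since t(7) = t(1) = 33, the sequence is eventually periodic: after a pre-period of length 1 it cycles with period 6.
For n ≥ 1, t(n) depends only on (n - 1) mod 6. (35 - 1) mod 6 = 4, so t(35) = t(5) = 3.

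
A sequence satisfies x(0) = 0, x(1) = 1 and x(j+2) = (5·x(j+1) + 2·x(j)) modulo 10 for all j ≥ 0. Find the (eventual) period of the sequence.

8

We have x(0) = 0,  x(1) = 1,  x(2) = 5,  x(3) = 7,  x(4) = 5,  x(5) = 9,  x(6) = 5,  x(7) = 3,  x(8) = 5,  x(9) = 1,  x(10) = 5.
Since (x(9), x(10)) = (x(1), x(2)) = (1, 5) (two consecutive terms determine the rest), the sequence is eventually periodic: after a pre-period of length 1 it cycles with period 8.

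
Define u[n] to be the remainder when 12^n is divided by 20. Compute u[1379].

We have u[0] = 1,  u[1] = 12,  u[2] = 4,  u[3] = 8,  u[4] = 16,  u[5] = 12.
Since u[5] = u[1] = 12, the sequence is eventually periodic: after a pre-period of length 1 it cycles with period 4.
For n ≥ 1, u[n] depends only on (n - 1) mod 4. (1379 - 1) mod 4 = 2, so u[1379] = u[3] = 8.

8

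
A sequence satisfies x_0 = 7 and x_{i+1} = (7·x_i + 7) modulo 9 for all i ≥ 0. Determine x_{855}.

Computing terms: x_0 = 7; x_1 = 2; x_2 = 3; x_3 = 1; x_4 = 5; x_5 = 6; x_6 = 4; x_7 = 8; x_8 = 0; x_9 = 7.
The sequence repeats with period 9.
(855 - 0) mod 9 = 0, so x_{855} = x_0 = 7.

7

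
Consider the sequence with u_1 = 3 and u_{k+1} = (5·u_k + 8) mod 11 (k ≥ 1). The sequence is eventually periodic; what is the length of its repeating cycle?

5

We have u_1 = 3,  u_2 = 1,  u_3 = 2,  u_4 = 7,  u_5 = 10,  u_6 = 3.
Since u_6 = u_1 = 3, the sequence is periodic with period 5.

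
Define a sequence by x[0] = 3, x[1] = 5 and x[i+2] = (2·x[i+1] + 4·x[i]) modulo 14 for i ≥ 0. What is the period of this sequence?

48

x[0] = 3; x[1] = 5; x[2] = 8; x[3] = 8; x[4] = 6; x[5] = 2; x[6] = 0; x[7] = 8; x[8] = 2; x[9] = 8; x[10] = 10; x[11] = 10; x[12] = 4; x[13] = 6; x[14] = 0; x[15] = 10; x[16] = 6; x[17] = 10; x[18] = 2; x[19] = 2; x[20] = 12; x[21] = 4; x[22] = 0; x[23] = 2; x[24] = 4; x[25] = 2; x[26] = 6; x[27] = 6; x[28] = 8; x[29] = 12; x[30] = 0; x[31] = 6; x[32] = 12; x[33] = 6; x[34] = 4; x[35] = 4; x[36] = 10; x[37] = 8; x[38] = 0; x[39] = 4; x[40] = 8; x[41] = 4; x[42] = 12; x[43] = 12; x[44] = 2; x[45] = 10; x[46] = 0; x[47] = 12; x[48] = 10; x[49] = 12; x[50] = 8; x[51] = 8.
Since (x[50], x[51]) = (x[2], x[3]) = (8, 8) (two consecutive terms determine the rest), the sequence is eventually periodic: after a pre-period of length 2 it cycles with period 48.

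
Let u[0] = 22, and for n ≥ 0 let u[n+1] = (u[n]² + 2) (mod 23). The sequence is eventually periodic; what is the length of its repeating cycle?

3

We have u[0] = 22,  u[1] = 3,  u[2] = 11,  u[3] = 8,  u[4] = 20,  u[5] = 11.
Since u[5] = u[2] = 11, the sequence is eventually periodic: after a pre-period of length 2 it cycles with period 3.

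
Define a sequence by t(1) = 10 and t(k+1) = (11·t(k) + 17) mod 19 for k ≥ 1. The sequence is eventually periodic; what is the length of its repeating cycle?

t(1) = 10,  t(2) = 13,  t(3) = 8,  t(4) = 10.
The sequence repeats with period 3.

3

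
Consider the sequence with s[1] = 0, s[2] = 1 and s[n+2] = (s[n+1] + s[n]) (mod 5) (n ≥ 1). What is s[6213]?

4

Listing terms: s[1] = 0; s[2] = 1; s[3] = 1; s[4] = 2; s[5] = 3; s[6] = 0; s[7] = 3; s[8] = 3; s[9] = 1; s[10] = 4; s[11] = 0; s[12] = 4; s[13] = 4; s[14] = 3; s[15] = 2; s[16] = 0; s[17] = 2; s[18] = 2; s[19] = 4; s[20] = 1; s[21] = 0; s[22] = 1.
The sequence repeats with period 20.
(6213 - 1) mod 20 = 12, so s[6213] = s[13] = 4.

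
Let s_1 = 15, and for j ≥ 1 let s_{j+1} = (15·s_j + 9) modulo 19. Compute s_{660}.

s_1 = 15; s_2 = 6; s_3 = 4; s_4 = 12; s_5 = 18; s_6 = 13; s_7 = 14; s_8 = 10; s_9 = 7; s_{10} = 0; s_{11} = 9; s_{12} = 11; s_{13} = 3; s_{14} = 16; s_{15} = 2; s_{16} = 1; s_{17} = 5; s_{18} = 8; s_{19} = 15.
Since s_{19} = s_1 = 15, the sequence is periodic with period 18.
So s_{660} = s_{1 + ((660-1) mod 18)} = s_{12} = 11.

11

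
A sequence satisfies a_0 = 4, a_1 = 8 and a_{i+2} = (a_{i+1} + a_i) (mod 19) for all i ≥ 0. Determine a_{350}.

We have a_0 = 4; a_1 = 8; a_2 = 12; a_3 = 1; a_4 = 13; a_5 = 14; a_6 = 8; a_7 = 3; a_8 = 11; a_9 = 14; a_{10} = 6; a_{11} = 1; a_{12} = 7; a_{13} = 8; a_{14} = 15; a_{15} = 4; a_{16} = 0; a_{17} = 4; a_{18} = 4; a_{19} = 8.
The sequence repeats with period 18.
So a_{350} = a_{0 + ((350-0) mod 18)} = a_8 = 11.

11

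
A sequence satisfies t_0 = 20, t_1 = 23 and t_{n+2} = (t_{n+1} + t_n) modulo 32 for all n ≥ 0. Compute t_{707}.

27

Listing terms: t_0 = 20; t_1 = 23; t_2 = 11; t_3 = 2; t_4 = 13; t_5 = 15; t_6 = 28; t_7 = 11; t_8 = 7; t_9 = 18; t_{10} = 25; t_{11} = 11; t_{12} = 4; t_{13} = 15; t_{14} = 19; t_{15} = 2; t_{16} = 21; t_{17} = 23; t_{18} = 12; t_{19} = 3; t_{20} = 15; t_{21} = 18; t_{22} = 1; t_{23} = 19; t_{24} = 20; t_{25} = 7; t_{26} = 27; t_{27} = 2; t_{28} = 29; t_{29} = 31; t_{30} = 28; t_{31} = 27; t_{32} = 23; t_{33} = 18; t_{34} = 9; t_{35} = 27; t_{36} = 4; t_{37} = 31; t_{38} = 3; t_{39} = 2; t_{40} = 5; t_{41} = 7; t_{42} = 12; t_{43} = 19; t_{44} = 31; t_{45} = 18; t_{46} = 17; t_{47} = 3; t_{48} = 20; t_{49} = 23.
Since (t_{48}, t_{49}) = (t_0, t_1) = (20, 23) (two consecutive terms determine the rest), the sequence is periodic with period 48.
(707 - 0) mod 48 = 35, so t_{707} = t_{35} = 27.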